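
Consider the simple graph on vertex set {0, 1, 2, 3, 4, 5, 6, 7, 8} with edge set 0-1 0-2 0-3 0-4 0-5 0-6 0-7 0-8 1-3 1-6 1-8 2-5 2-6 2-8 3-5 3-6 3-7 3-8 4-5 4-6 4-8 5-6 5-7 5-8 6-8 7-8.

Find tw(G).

A width-4 tree decomposition is:
Bags: B1 = {0, 3, 5, 6, 8}  B2 = {0, 1, 3, 6, 8}  B3 = {0, 3, 5, 7, 8}  B4 = {0, 2, 5, 6, 8}  B5 = {0, 4, 5, 6, 8}
Tree: B1–B2, B1–B3, B1–B4, B4–B5
Each bag holds 5 vertices, so the decomposition has width 4, which upper-bounds the treewidth. Conversely, {0, 1, 3, 6, 8} is a clique of size 5, and the vertices of any clique must share a bag in every tree decomposition; so some bag has ≥ 5 vertices and tw(G) ≥ 4. Combining the bounds, tw(G) = 4.

4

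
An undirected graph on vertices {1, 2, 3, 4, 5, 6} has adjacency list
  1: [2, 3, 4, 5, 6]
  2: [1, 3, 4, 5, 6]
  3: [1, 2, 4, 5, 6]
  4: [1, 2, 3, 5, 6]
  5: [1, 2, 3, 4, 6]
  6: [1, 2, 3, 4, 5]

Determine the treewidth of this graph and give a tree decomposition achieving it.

Treewidth 5.
One such decomposition:
Bags: B1 = {1, 2, 3, 4, 5, 6}
Tree: (single bag)

A single bag containing all 6 vertices is trivially a valid decomposition of width 5. For the lower bound, the 6 vertices {1, 2, 3, 4, 5, 6} are pairwise adjacent, and any tree decomposition puts a clique entirely inside one bag — forcing width ≥ 5. Hence tw(G) = 5 exactly.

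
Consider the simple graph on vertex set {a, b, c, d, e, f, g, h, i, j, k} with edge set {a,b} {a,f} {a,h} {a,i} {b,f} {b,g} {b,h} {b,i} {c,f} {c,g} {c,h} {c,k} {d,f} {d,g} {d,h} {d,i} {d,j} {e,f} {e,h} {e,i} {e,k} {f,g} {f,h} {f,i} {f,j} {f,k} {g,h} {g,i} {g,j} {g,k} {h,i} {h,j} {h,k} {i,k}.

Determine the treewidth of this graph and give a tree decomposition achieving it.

Treewidth 4.
Bags: B1 = {f, g, h, i, k}  B2 = {b, f, g, h, i}  B3 = {d, f, g, h, i}  B4 = {d, f, g, h, j}  B5 = {a, b, f, h, i}  B6 = {c, f, g, h, k}  B7 = {e, f, h, i, k}
Tree: B1–B2, B2–B3, B3–B4, B2–B5, B1–B6, B1–B7

Each bag holds 5 vertices, so the decomposition has width 4, which upper-bounds the treewidth. Conversely, {d, f, g, h, j} is a clique of size 5, and the vertices of any clique must share a bag in every tree decomposition; so some bag has ≥ 5 vertices and tw(G) ≥ 4. Therefore the treewidth is 4.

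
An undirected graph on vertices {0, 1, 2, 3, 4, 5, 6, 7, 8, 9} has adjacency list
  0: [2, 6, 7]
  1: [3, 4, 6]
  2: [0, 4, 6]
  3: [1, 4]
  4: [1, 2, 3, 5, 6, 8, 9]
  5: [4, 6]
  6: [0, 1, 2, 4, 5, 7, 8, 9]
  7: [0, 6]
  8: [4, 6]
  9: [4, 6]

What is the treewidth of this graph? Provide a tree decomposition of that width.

The largest bag has 3 vertices, giving width 2; this decomposition certifies tw(G) ≤ 2. Conversely, {1, 3, 4} is a clique of size 3, and the vertices of any clique must share a bag in every tree decomposition; so some bag has ≥ 3 vertices and tw(G) ≥ 2. Combining the bounds, tw(G) = 2.

Treewidth 2.
One optimal decomposition is:
Bags: B1 = {1, 4, 6}  B2 = {4, 6, 8}  B3 = {4, 6, 9}  B4 = {2, 4, 6}  B5 = {1, 3, 4}  B6 = {4, 5, 6}  B7 = {0, 2, 6}  B8 = {0, 6, 7}
Tree: B1–B2, B1–B3, B2–B4, B1–B5, B3–B6, B4–B7, B7–B8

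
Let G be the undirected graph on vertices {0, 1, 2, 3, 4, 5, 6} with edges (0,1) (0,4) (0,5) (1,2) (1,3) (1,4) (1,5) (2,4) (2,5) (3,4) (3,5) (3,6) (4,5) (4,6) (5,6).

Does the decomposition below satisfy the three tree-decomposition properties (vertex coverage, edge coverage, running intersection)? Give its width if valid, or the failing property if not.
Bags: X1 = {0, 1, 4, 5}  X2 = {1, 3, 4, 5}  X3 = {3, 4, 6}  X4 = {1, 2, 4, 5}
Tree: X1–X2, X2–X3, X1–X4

A tree decomposition must satisfy three properties: every vertex lies in some bag; for every edge, both endpoints lie together in some bag; and for every vertex, the bags containing it form a connected subtree. Here edge (5,6) lies in no bag, so the decomposition is invalid.

No — edge (5,6) lies in no bag.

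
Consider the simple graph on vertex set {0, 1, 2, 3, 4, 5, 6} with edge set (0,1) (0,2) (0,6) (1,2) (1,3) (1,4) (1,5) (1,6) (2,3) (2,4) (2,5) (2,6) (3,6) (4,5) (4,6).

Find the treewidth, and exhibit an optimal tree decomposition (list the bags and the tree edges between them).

Each bag holds 4 vertices, so the decomposition has width 3, which upper-bounds the treewidth. For the lower bound, the 4 vertices {1, 2, 4, 5} are pairwise adjacent, and any tree decomposition puts a clique entirely inside one bag — forcing width ≥ 3. The upper and lower bounds meet at 3, so that is the treewidth.

Treewidth 3.
Bags: B1 = {1, 2, 4, 5}  B2 = {1, 2, 4, 6}  B3 = {1, 2, 3, 6}  B4 = {0, 1, 2, 6}
Tree: B1–B2, B2–B3, B2–B4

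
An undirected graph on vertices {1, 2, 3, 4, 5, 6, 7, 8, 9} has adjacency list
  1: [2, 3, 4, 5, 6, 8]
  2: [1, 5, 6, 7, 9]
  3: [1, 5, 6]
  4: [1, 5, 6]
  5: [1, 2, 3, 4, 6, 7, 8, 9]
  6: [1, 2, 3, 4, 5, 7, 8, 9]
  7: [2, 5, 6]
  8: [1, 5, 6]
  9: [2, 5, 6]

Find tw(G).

A width-3 tree decomposition is:
Bags: B1 = {2, 5, 6, 9}  B2 = {1, 2, 5, 6}  B3 = {2, 5, 6, 7}  B4 = {1, 4, 5, 6}  B5 = {1, 5, 6, 8}  B6 = {1, 3, 5, 6}
Tree: B1–B2, B2–B3, B2–B4, B2–B5, B5–B6
The largest bag has 4 vertices, giving width 3; this decomposition certifies tw(G) ≤ 3. On the other hand G contains the 4-clique {1, 5, 6, 8}. A clique must lie in a single bag of any decomposition, so no decomposition can have width below 3. Combining the bounds, tw(G) = 3.

3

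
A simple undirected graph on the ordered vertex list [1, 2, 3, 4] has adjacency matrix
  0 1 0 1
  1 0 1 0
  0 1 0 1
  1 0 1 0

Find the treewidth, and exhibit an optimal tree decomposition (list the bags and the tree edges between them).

The largest bag has 3 vertices, giving width 2; this decomposition certifies tw(G) ≤ 2. The edges 1–4–3–2–1 form a cycle, so G is not a tree and its treewidth is at least 2. Therefore the treewidth is 2.

Treewidth 2.
One such decomposition:
Bags: B1 = {1, 3, 4}  B2 = {1, 2, 3}
Tree: B1–B2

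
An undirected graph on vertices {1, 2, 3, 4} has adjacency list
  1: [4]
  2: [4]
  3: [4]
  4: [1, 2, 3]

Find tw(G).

A width-1 tree decomposition is:
Bags: B1 = {3, 4}  B2 = {2, 4}  B3 = {1, 4}
Tree: B1–B2, B2–B3
Every bag has size at most 2, so the width is 2 − 1 = 1 and tw(G) ≤ 1. G has an edge, so its treewidth is at least 1. Hence tw(G) = 1 exactly.

1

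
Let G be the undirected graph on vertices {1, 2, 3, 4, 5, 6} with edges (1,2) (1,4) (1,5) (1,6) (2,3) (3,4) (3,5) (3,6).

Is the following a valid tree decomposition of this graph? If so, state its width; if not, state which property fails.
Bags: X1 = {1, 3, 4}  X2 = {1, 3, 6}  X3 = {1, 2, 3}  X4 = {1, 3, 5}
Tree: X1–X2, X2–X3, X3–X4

Yes; width 2.

Vertex coverage: the bags together contain {1, 2, 3, 4, 5, 6}, the full vertex set. Edge coverage: each edge of G has both endpoints in at least one bag. Running intersection: for every vertex, the bags containing it form a connected subtree. All three properties hold, so this is a valid tree decomposition of width max|bag| − 1 = 2, and hence tw(G) ≤ 2.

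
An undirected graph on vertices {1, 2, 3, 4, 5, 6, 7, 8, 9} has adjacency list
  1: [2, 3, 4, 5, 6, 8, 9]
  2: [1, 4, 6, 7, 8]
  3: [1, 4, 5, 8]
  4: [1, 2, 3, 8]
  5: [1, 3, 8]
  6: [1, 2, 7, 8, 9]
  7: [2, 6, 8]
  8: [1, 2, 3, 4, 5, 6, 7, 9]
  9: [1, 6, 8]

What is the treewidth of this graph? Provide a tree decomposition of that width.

Each bag holds 4 vertices, so the decomposition has width 3, which upper-bounds the treewidth. Conversely, {1, 6, 8, 9} is a clique of size 4, and the vertices of any clique must share a bag in every tree decomposition; so some bag has ≥ 4 vertices and tw(G) ≥ 3. Hence tw(G) = 3 exactly.

Treewidth 3.
One such decomposition:
Bags: B1 = {1, 2, 6, 8}  B2 = {1, 2, 4, 8}  B3 = {2, 6, 7, 8}  B4 = {1, 3, 4, 8}  B5 = {1, 3, 5, 8}  B6 = {1, 6, 8, 9}
Tree: B1–B2, B1–B3, B2–B4, B4–B5, B1–B6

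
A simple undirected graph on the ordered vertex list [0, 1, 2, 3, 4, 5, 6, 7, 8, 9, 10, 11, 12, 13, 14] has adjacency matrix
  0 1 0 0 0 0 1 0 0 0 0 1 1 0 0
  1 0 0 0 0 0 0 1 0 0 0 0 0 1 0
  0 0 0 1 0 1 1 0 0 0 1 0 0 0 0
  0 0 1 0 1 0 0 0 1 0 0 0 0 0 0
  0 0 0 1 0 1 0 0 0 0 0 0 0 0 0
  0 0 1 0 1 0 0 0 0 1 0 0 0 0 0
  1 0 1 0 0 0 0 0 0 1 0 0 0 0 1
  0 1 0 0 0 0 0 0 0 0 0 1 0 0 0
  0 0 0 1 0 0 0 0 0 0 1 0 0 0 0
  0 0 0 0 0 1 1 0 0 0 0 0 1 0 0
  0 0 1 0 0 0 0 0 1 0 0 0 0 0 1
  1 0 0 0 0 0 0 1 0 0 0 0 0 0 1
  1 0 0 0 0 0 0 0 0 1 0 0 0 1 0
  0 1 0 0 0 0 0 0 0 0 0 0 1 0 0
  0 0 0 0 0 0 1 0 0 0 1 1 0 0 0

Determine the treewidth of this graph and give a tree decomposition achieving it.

Each bag holds 4 vertices, so the decomposition has width 3, which upper-bounds the treewidth. For the lower bound: the 4 vertex sets {3,4,8}, {10}, {2}, {5,6,9,14} are disjoint, each induces a connected subgraph, and every pair is joined by at least one edge of G. Contracting each set to a single vertex therefore yields K_{4} as a minor, and since treewidth is minor-monotone, tw(G) ≥ tw(K_{4}) = 3. The upper and lower bounds meet at 3, so that is the treewidth.

Treewidth 3.
One such decomposition:
Bags: B1 = {3, 4, 8, 10}  B2 = {2, 3, 4, 10}  B3 = {2, 4, 5, 10}  B4 = {2, 5, 10, 14}  B5 = {2, 5, 6, 14}  B6 = {5, 6, 9, 14}  B7 = {6, 9, 11, 14}  B8 = {0, 6, 9, 11}  B9 = {0, 9, 11, 12}  B10 = {0, 7, 11, 12}  B11 = {0, 1, 7, 12}  B12 = {1, 7, 12, 13}
Tree: B1–B2, B2–B3, B3–B4, B4–B5, B5–B6, B6–B7, B7–B8, B8–B9, B9–B10, B10–B11, B11–B12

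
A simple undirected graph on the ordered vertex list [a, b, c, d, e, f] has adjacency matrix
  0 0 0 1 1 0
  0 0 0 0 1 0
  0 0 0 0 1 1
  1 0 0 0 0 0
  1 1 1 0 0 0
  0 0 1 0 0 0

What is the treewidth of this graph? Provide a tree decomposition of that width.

Treewidth 1.
Bags: B1 = {c, e}  B2 = {a, e}  B3 = {a, d}  B4 = {c, f}  B5 = {b, e}
Tree: B1–B2, B2–B3, B1–B4, B2–B5

The largest bag has 2 vertices, giving width 1; this decomposition certifies tw(G) ≤ 1. Since G has at least one edge (e.g. e–c), it is not an edgeless graph, so tw(G) ≥ 1. Combining the bounds, tw(G) = 1.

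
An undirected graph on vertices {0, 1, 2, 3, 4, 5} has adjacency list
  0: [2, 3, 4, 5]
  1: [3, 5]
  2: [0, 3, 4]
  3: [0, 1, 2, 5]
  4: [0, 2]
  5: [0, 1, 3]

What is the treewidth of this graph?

A width-2 tree decomposition is:
Bags: B1 = {0, 2, 3}  B2 = {0, 2, 4}  B3 = {0, 3, 5}  B4 = {1, 3, 5}
Tree: B1–B2, B1–B3, B3–B4
The largest bag has 3 vertices, giving width 2; this decomposition certifies tw(G) ≤ 2. On the other hand G contains the 3-clique {0, 2, 3}. A clique must lie in a single bag of any decomposition, so no decomposition can have width below 2. Therefore the treewidth is 2.

2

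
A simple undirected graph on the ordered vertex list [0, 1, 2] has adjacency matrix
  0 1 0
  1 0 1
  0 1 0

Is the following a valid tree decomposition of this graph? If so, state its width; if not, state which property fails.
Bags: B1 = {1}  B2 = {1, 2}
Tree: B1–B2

No — vertex 0 appears in no bag.

A tree decomposition must satisfy three properties: every vertex lies in some bag; for every edge, both endpoints lie together in some bag; and for every vertex, the bags containing it form a connected subtree. Here vertex 0 appears in no bag, so the decomposition is invalid.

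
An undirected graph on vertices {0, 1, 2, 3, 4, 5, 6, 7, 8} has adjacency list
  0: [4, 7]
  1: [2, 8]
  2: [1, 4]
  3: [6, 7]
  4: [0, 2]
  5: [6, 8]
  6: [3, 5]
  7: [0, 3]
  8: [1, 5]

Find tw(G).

2

A width-2 tree decomposition is:
Bags: B1 = {1, 5, 8}  B2 = {1, 2, 5}  B3 = {2, 4, 5}  B4 = {0, 4, 5}  B5 = {0, 5, 7}  B6 = {3, 5, 7}  B7 = {3, 5, 6}
Tree: B1–B2, B2–B3, B3–B4, B4–B5, B5–B6, B6–B7
Each bag holds 3 vertices, so the decomposition has width 2, which upper-bounds the treewidth. For the lower bound, G contains the cycle 5–8–1–2–4–0–7–3–6–5, so G is not a forest; only forests have treewidth ≤ 1, hence tw(G) ≥ 2. The upper and lower bounds meet at 2, so that is the treewidth.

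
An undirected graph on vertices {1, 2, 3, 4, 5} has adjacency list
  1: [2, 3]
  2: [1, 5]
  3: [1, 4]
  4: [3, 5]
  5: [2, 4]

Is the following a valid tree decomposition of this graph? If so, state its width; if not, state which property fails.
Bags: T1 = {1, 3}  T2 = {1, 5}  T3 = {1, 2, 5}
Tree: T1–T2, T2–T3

No — vertex 4 appears in no bag.

A tree decomposition must satisfy three properties: every vertex lies in some bag; for every edge, both endpoints lie together in some bag; and for every vertex, the bags containing it form a connected subtree. Here vertex 4 appears in no bag, so the decomposition is invalid.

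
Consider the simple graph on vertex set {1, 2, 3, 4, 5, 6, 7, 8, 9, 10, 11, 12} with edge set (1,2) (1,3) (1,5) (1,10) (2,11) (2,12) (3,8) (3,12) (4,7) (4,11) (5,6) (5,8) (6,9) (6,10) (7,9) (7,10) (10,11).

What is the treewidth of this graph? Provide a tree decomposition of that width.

Every bag has size at most 4, so the width is 4 − 1 = 3 and tw(G) ≤ 3. For the lower bound: the 4 vertex sets {3,8,12}, {5}, {1}, {2,6,10,11} are disjoint, each induces a connected subgraph, and every pair is joined by at least one edge of G. Contracting each set to a single vertex therefore yields K_{4} as a minor, and since treewidth is minor-monotone, tw(G) ≥ tw(K_{4}) = 3. Therefore the treewidth is 3.

Treewidth 3.
Bags: B1 = {3, 5, 8, 12}  B2 = {1, 3, 5, 12}  B3 = {1, 2, 5, 12}  B4 = {1, 2, 5, 6}  B5 = {1, 2, 6, 10}  B6 = {2, 6, 10, 11}  B7 = {6, 9, 10, 11}  B8 = {7, 9, 10, 11}  B9 = {4, 7, 9, 11}
Tree: B1–B2, B2–B3, B3–B4, B4–B5, B5–B6, B6–B7, B7–B8, B8–B9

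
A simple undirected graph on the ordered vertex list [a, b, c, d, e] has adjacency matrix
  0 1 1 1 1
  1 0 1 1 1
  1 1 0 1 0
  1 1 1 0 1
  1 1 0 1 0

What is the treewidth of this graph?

3

A width-3 tree decomposition is:
Bags: B1 = {a, b, c, d}  B2 = {a, b, d, e}
Tree: B1–B2
The largest bag has 4 vertices, giving width 3; this decomposition certifies tw(G) ≤ 3. On the other hand G contains the 4-clique {a, b, d, e}. A clique must lie in a single bag of any decomposition, so no decomposition can have width below 3. Hence tw(G) = 3 exactly.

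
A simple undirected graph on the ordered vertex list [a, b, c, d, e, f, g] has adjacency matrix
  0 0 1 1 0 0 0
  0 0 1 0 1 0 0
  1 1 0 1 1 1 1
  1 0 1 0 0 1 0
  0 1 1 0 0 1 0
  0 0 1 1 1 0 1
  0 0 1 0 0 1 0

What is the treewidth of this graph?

2

A width-2 tree decomposition is:
Bags: B1 = {c, d, f}  B2 = {c, e, f}  B3 = {b, c, e}  B4 = {c, f, g}  B5 = {a, c, d}
Tree: B1–B2, B2–B3, B1–B4, B1–B5
Each bag holds 3 vertices, so the decomposition has width 2, which upper-bounds the treewidth. Conversely, {a, c, d} is a clique of size 3, and the vertices of any clique must share a bag in every tree decomposition; so some bag has ≥ 3 vertices and tw(G) ≥ 2. Hence tw(G) = 2 exactly.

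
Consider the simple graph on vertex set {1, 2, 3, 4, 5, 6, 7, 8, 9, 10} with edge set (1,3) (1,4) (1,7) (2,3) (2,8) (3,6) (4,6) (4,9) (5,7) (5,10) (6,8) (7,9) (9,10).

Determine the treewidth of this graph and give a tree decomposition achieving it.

Treewidth 2.
One optimal decomposition is:
Bags: B1 = {2, 6, 8}  B2 = {2, 3, 6}  B3 = {3, 4, 6}  B4 = {1, 3, 4}  B5 = {1, 4, 9}  B6 = {1, 7, 9}  B7 = {7, 9, 10}  B8 = {5, 7, 10}
Tree: B1–B2, B2–B3, B3–B4, B4–B5, B5–B6, B6–B7, B7–B8

Every bag has size at most 3, so the width is 3 − 1 = 2 and tw(G) ≤ 2. Since 8–2–3–6–8 is a cycle in G, G is not acyclic. Forests are exactly the graphs of treewidth ≤ 1, so tw(G) ≥ 2. Combining the bounds, tw(G) = 2.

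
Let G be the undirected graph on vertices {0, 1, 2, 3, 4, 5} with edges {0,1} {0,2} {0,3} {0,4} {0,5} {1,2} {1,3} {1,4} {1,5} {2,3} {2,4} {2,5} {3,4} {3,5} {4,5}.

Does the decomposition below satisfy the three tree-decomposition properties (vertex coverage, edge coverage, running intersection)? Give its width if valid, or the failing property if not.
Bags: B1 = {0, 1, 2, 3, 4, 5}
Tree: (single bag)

Yes; width 5.

Vertex coverage: the bags together contain {0, 1, 2, 3, 4, 5}, the full vertex set. Edge coverage: each edge of G has both endpoints in at least one bag. Running intersection: for every vertex, the bags containing it form a connected subtree. All three properties hold, so this is a valid tree decomposition of width max|bag| − 1 = 5, and hence tw(G) ≤ 5.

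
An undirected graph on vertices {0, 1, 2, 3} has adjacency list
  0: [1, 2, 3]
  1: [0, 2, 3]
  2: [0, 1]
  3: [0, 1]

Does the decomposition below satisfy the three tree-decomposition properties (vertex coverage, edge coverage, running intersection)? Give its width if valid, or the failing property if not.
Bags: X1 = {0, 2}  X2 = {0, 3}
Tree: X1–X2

No — vertex 1 appears in no bag.

A tree decomposition must satisfy three properties: every vertex lies in some bag; for every edge, both endpoints lie together in some bag; and for every vertex, the bags containing it form a connected subtree. Here vertex 1 appears in no bag, so the decomposition is invalid.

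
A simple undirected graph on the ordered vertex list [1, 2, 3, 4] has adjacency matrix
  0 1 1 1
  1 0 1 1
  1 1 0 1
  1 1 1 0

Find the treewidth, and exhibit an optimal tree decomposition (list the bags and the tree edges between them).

Treewidth 3.
One such decomposition:
Bags: B1 = {1, 2, 3, 4}
Tree: (single bag)

With just one bag of size 4, the width is 4 − 1 = 3, so tw(G) ≤ 3. On the other hand G contains the 4-clique {1, 2, 3, 4}. A clique must lie in a single bag of any decomposition, so no decomposition can have width below 3. The upper and lower bounds meet at 3, so that is the treewidth.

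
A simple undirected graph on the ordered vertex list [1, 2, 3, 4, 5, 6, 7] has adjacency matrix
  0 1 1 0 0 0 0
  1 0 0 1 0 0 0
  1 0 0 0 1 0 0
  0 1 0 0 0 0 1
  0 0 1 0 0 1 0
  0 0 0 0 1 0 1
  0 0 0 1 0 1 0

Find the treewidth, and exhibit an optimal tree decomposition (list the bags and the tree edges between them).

Each bag holds 3 vertices, so the decomposition has width 2, which upper-bounds the treewidth. For the lower bound, G contains the cycle 4–2–1–3–5–6–7–4, so G is not a forest; only forests have treewidth ≤ 1, hence tw(G) ≥ 2. The upper and lower bounds meet at 2, so that is the treewidth.

Treewidth 2.
Bags: B1 = {1, 2, 4}  B2 = {1, 3, 4}  B3 = {3, 4, 5}  B4 = {4, 5, 6}  B5 = {4, 6, 7}
Tree: B1–B2, B2–B3, B3–B4, B4–B5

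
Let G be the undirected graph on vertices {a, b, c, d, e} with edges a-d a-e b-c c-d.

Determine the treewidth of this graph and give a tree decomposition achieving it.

The largest bag has 2 vertices, giving width 1; this decomposition certifies tw(G) ≤ 1. G has an edge, so its treewidth is at least 1. Combining the bounds, tw(G) = 1.

Treewidth 1.
Bags: B1 = {a, d}  B2 = {c, d}  B3 = {b, c}  B4 = {a, e}
Tree: B1–B2, B2–B3, B1–B4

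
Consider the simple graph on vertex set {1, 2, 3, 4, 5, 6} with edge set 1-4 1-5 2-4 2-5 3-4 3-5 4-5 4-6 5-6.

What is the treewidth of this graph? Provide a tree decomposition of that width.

The largest bag has 3 vertices, giving width 2; this decomposition certifies tw(G) ≤ 2. Conversely, {1, 4, 5} is a clique of size 3, and the vertices of any clique must share a bag in every tree decomposition; so some bag has ≥ 3 vertices and tw(G) ≥ 2. Hence tw(G) = 2 exactly.

Treewidth 2.
Bags: B1 = {1, 4, 5}  B2 = {4, 5, 6}  B3 = {3, 4, 5}  B4 = {2, 4, 5}
Tree: B1–B2, B1–B3, B3–B4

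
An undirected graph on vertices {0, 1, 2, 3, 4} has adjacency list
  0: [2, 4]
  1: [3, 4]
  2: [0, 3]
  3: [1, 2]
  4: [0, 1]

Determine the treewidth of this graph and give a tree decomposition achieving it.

Treewidth 2.
One optimal decomposition is:
Bags: B1 = {0, 2, 3}  B2 = {0, 3, 4}  B3 = {1, 3, 4}
Tree: B1–B2, B2–B3

The largest bag has 3 vertices, giving width 2; this decomposition certifies tw(G) ≤ 2. Since 3–2–0–4–1–3 is a cycle in G, G is not acyclic. Forests are exactly the graphs of treewidth ≤ 1, so tw(G) ≥ 2. Therefore the treewidth is 2.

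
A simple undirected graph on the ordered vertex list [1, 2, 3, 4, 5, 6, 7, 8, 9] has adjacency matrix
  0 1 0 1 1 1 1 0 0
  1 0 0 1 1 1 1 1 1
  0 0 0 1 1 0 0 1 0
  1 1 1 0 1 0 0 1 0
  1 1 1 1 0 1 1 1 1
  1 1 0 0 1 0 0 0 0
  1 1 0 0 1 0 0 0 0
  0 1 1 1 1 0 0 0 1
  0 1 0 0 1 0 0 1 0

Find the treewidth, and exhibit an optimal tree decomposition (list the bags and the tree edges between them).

Treewidth 3.
One such decomposition:
Bags: B1 = {1, 2, 5, 7}  B2 = {1, 2, 5, 6}  B3 = {1, 2, 4, 5}  B4 = {2, 4, 5, 8}  B5 = {2, 5, 8, 9}  B6 = {3, 4, 5, 8}
Tree: B1–B2, B2–B3, B3–B4, B4–B5, B4–B6

The largest bag has 4 vertices, giving width 3; this decomposition certifies tw(G) ≤ 3. For the lower bound, the 4 vertices {2, 5, 8, 9} are pairwise adjacent, and any tree decomposition puts a clique entirely inside one bag — forcing width ≥ 3. Hence tw(G) = 3 exactly.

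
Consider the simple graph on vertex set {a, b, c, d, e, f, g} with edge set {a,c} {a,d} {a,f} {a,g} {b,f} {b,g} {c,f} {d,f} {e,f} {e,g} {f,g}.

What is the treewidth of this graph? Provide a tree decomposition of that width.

Each bag holds 3 vertices, so the decomposition has width 2, which upper-bounds the treewidth. For the lower bound, the 3 vertices {a, d, f} are pairwise adjacent, and any tree decomposition puts a clique entirely inside one bag — forcing width ≥ 2. Combining the bounds, tw(G) = 2.

Treewidth 2.
One such decomposition:
Bags: B1 = {a, f, g}  B2 = {a, d, f}  B3 = {b, f, g}  B4 = {e, f, g}  B5 = {a, c, f}
Tree: B1–B2, B1–B3, B1–B4, B2–B5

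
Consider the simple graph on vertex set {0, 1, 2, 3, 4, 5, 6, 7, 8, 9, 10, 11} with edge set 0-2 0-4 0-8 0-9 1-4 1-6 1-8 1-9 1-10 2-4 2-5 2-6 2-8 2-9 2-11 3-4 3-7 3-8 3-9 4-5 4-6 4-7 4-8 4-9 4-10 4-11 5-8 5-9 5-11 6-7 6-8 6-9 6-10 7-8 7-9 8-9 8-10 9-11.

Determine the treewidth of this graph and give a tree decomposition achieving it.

Treewidth 4.
One optimal decomposition is:
Bags: B1 = {1, 4, 6, 8, 9}  B2 = {2, 4, 6, 8, 9}  B3 = {2, 4, 5, 8, 9}  B4 = {0, 2, 4, 8, 9}  B5 = {4, 6, 7, 8, 9}  B6 = {1, 4, 6, 8, 10}  B7 = {3, 4, 7, 8, 9}  B8 = {2, 4, 5, 9, 11}
Tree: B1–B2, B2–B3, B2–B4, B2–B5, B1–B6, B5–B7, B3–B8

The largest bag has 5 vertices, giving width 4; this decomposition certifies tw(G) ≤ 4. On the other hand G contains the 5-clique {1, 4, 6, 8, 9}. A clique must lie in a single bag of any decomposition, so no decomposition can have width below 4. Combining the bounds, tw(G) = 4.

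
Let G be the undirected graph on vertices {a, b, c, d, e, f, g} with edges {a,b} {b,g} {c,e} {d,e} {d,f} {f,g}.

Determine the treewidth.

1

A width-1 tree decomposition is:
Bags: B1 = {a, b}  B2 = {b, g}  B3 = {f, g}  B4 = {d, f}  B5 = {d, e}  B6 = {c, e}
Tree: B1–B2, B2–B3, B3–B4, B4–B5, B5–B6
The largest bag has 2 vertices, giving width 1; this decomposition certifies tw(G) ≤ 1. G has an edge, so its treewidth is at least 1. Combining the bounds, tw(G) = 1.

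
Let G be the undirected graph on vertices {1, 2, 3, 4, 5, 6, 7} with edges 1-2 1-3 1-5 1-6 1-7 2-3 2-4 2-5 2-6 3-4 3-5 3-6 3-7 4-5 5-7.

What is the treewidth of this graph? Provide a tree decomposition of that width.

The largest bag has 4 vertices, giving width 3; this decomposition certifies tw(G) ≤ 3. For the lower bound, the 4 vertices {1, 2, 3, 5} are pairwise adjacent, and any tree decomposition puts a clique entirely inside one bag — forcing width ≥ 3. Therefore the treewidth is 3.

Treewidth 3.
One such decomposition:
Bags: B1 = {1, 2, 3, 6}  B2 = {1, 2, 3, 5}  B3 = {2, 3, 4, 5}  B4 = {1, 3, 5, 7}
Tree: B1–B2, B2–B3, B2–B4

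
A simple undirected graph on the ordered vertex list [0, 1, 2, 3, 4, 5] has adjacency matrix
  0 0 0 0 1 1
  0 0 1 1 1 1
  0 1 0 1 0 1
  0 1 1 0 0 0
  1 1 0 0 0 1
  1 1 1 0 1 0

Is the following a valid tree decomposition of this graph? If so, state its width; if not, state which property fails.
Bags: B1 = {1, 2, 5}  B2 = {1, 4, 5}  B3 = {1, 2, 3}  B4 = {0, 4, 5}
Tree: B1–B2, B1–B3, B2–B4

Every vertex of G appears in some bag (union = {0, 1, 2, 3, 4, 5}); every edge is covered by a bag; and for each vertex v the set of bags containing v is connected in the bag tree. The decomposition is therefore valid. The largest bag has 3 vertices, so the width is 2.

Yes; width 2.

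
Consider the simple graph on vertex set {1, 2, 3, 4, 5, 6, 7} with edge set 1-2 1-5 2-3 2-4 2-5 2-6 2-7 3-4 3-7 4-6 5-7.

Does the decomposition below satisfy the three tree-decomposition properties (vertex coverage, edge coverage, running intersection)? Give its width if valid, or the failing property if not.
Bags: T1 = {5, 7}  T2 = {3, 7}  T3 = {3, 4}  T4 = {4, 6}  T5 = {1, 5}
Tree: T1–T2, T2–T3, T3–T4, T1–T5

A tree decomposition must satisfy three properties: every vertex lies in some bag; for every edge, both endpoints lie together in some bag; and for every vertex, the bags containing it form a connected subtree. Here vertex 2 appears in no bag, so the decomposition is invalid.

No — vertex 2 appears in no bag.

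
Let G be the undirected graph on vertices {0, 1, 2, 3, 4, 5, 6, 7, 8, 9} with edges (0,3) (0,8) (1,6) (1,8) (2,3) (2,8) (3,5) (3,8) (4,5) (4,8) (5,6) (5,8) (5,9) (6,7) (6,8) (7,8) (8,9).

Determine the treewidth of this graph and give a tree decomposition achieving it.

Every bag has size at most 3, so the width is 3 − 1 = 2 and tw(G) ≤ 2. On the other hand G contains the 3-clique {0, 3, 8}. A clique must lie in a single bag of any decomposition, so no decomposition can have width below 2. Hence tw(G) = 2 exactly.

Treewidth 2.
Bags: B1 = {3, 5, 8}  B2 = {5, 6, 8}  B3 = {2, 3, 8}  B4 = {1, 6, 8}  B5 = {5, 8, 9}  B6 = {4, 5, 8}  B7 = {0, 3, 8}  B8 = {6, 7, 8}
Tree: B1–B2, B1–B3, B2–B4, B2–B5, B5–B6, B1–B7, B2–B8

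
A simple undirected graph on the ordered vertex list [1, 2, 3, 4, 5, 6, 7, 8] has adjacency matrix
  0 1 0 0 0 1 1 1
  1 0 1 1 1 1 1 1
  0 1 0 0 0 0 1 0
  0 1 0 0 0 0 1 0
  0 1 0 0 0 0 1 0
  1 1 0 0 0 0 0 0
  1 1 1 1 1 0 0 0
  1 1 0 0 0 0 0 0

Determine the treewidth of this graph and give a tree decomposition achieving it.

Each bag holds 3 vertices, so the decomposition has width 2, which upper-bounds the treewidth. For the lower bound, the 3 vertices {1, 2, 8} are pairwise adjacent, and any tree decomposition puts a clique entirely inside one bag — forcing width ≥ 2. The upper and lower bounds meet at 2, so that is the treewidth.

Treewidth 2.
Bags: B1 = {1, 2, 6}  B2 = {1, 2, 7}  B3 = {2, 5, 7}  B4 = {2, 3, 7}  B5 = {2, 4, 7}  B6 = {1, 2, 8}
Tree: B1–B2, B2–B3, B3–B4, B4–B5, B1–B6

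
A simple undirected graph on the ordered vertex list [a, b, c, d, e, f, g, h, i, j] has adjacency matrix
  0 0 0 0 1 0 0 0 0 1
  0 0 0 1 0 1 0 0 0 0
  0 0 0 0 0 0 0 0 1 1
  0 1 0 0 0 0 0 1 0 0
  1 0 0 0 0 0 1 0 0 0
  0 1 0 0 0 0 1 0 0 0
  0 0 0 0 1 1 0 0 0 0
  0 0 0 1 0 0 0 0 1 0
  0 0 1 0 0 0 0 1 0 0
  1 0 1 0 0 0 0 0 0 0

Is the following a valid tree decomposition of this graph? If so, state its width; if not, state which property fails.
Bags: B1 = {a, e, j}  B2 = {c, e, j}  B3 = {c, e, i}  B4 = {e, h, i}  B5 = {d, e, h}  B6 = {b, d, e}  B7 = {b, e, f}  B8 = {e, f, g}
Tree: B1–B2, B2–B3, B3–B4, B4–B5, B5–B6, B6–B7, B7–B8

Yes; width 2.

Vertex coverage: the bags together contain {a, b, c, d, e, f, g, h, i, j}, the full vertex set. Edge coverage: each edge of G has both endpoints in at least one bag. Running intersection: for every vertex, the bags containing it form a connected subtree. All three properties hold, so this is a valid tree decomposition of width max|bag| − 1 = 2, and hence tw(G) ≤ 2.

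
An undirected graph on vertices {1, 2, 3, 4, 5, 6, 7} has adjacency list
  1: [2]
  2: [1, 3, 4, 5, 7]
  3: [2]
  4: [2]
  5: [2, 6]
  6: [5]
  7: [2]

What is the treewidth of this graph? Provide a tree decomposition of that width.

Treewidth 1.
One such decomposition:
Bags: B1 = {1, 2}  B2 = {2, 7}  B3 = {2, 5}  B4 = {5, 6}  B5 = {2, 4}  B6 = {2, 3}
Tree: B1–B2, B2–B3, B3–B4, B1–B5, B5–B6

Every bag has size at most 2, so the width is 2 − 1 = 1 and tw(G) ≤ 1. Since G has at least one edge (e.g. 2–1), it is not an edgeless graph, so tw(G) ≥ 1. The upper and lower bounds meet at 1, so that is the treewidth.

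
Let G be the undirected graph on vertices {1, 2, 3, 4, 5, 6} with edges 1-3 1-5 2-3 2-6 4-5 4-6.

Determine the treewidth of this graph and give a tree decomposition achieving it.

Each bag holds 3 vertices, so the decomposition has width 2, which upper-bounds the treewidth. Since 4–6–2–3–1–5–4 is a cycle in G, G is not acyclic. Forests are exactly the graphs of treewidth ≤ 1, so tw(G) ≥ 2. Therefore the treewidth is 2.

Treewidth 2.
Bags: B1 = {2, 4, 6}  B2 = {2, 3, 4}  B3 = {1, 3, 4}  B4 = {1, 4, 5}
Tree: B1–B2, B2–B3, B3–B4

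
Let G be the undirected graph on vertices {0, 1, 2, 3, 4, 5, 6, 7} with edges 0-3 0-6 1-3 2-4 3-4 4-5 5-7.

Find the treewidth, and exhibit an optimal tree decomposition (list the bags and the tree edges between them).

Treewidth 1.
One optimal decomposition is:
Bags: B1 = {4, 5}  B2 = {3, 4}  B3 = {5, 7}  B4 = {0, 3}  B5 = {0, 6}  B6 = {2, 4}  B7 = {1, 3}
Tree: B1–B2, B1–B3, B2–B4, B4–B5, B2–B6, B4–B7

The largest bag has 2 vertices, giving width 1; this decomposition certifies tw(G) ≤ 1. Any graph with an edge has treewidth ≥ 1, and G has the edge 4–5. The upper and lower bounds meet at 1, so that is the treewidth.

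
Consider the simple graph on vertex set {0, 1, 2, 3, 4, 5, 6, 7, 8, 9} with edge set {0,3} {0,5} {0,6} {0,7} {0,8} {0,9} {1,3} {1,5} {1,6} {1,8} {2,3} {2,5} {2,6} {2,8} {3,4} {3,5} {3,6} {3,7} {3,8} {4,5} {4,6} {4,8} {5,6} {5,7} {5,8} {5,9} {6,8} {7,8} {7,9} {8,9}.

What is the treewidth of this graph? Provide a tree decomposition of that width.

Each bag holds 5 vertices, so the decomposition has width 4, which upper-bounds the treewidth. Conversely, {0, 5, 7, 8, 9} is a clique of size 5, and the vertices of any clique must share a bag in every tree decomposition; so some bag has ≥ 5 vertices and tw(G) ≥ 4. Therefore the treewidth is 4.

Treewidth 4.
Bags: B1 = {1, 3, 5, 6, 8}  B2 = {2, 3, 5, 6, 8}  B3 = {0, 3, 5, 6, 8}  B4 = {0, 3, 5, 7, 8}  B5 = {3, 4, 5, 6, 8}  B6 = {0, 5, 7, 8, 9}
Tree: B1–B2, B2–B3, B3–B4, B2–B5, B4–B6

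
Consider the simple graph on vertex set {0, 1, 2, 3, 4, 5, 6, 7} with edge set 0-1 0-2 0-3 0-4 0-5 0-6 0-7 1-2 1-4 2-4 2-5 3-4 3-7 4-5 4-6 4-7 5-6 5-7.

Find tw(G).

3

A width-3 tree decomposition is:
Bags: B1 = {0, 4, 5, 7}  B2 = {0, 2, 4, 5}  B3 = {0, 4, 5, 6}  B4 = {0, 1, 2, 4}  B5 = {0, 3, 4, 7}
Tree: B1–B2, B1–B3, B2–B4, B1–B5
Each bag holds 4 vertices, so the decomposition has width 3, which upper-bounds the treewidth. For the lower bound, the 4 vertices {0, 1, 2, 4} are pairwise adjacent, and any tree decomposition puts a clique entirely inside one bag — forcing width ≥ 3. Therefore the treewidth is 3.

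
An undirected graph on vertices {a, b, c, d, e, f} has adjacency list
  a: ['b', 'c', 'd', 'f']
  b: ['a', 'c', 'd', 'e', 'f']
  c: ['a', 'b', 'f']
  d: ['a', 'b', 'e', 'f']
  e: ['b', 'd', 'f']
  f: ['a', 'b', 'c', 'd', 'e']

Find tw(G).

A width-3 tree decomposition is:
Bags: B1 = {b, d, e, f}  B2 = {a, b, d, f}  B3 = {a, b, c, f}
Tree: B1–B2, B2–B3
Every bag has size at most 4, so the width is 4 − 1 = 3 and tw(G) ≤ 3. Conversely, {b, d, e, f} is a clique of size 4, and the vertices of any clique must share a bag in every tree decomposition; so some bag has ≥ 4 vertices and tw(G) ≥ 3. Therefore the treewidth is 3.

3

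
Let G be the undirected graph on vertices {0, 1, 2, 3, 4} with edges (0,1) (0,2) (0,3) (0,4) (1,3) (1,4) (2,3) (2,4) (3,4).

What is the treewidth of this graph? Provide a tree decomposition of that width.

Each bag holds 4 vertices, so the decomposition has width 3, which upper-bounds the treewidth. For the lower bound, the 4 vertices {0, 1, 3, 4} are pairwise adjacent, and any tree decomposition puts a clique entirely inside one bag — forcing width ≥ 3. The upper and lower bounds meet at 3, so that is the treewidth.

Treewidth 3.
Bags: B1 = {0, 2, 3, 4}  B2 = {0, 1, 3, 4}
Tree: B1–B2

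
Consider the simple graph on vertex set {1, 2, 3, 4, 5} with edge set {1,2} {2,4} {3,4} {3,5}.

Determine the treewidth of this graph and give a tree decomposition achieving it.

The largest bag has 2 vertices, giving width 1; this decomposition certifies tw(G) ≤ 1. Any graph with an edge has treewidth ≥ 1, and G has the edge 4–2. Therefore the treewidth is 1.

Treewidth 1.
Bags: B1 = {2, 4}  B2 = {1, 2}  B3 = {3, 4}  B4 = {3, 5}
Tree: B1–B2, B1–B3, B3–B4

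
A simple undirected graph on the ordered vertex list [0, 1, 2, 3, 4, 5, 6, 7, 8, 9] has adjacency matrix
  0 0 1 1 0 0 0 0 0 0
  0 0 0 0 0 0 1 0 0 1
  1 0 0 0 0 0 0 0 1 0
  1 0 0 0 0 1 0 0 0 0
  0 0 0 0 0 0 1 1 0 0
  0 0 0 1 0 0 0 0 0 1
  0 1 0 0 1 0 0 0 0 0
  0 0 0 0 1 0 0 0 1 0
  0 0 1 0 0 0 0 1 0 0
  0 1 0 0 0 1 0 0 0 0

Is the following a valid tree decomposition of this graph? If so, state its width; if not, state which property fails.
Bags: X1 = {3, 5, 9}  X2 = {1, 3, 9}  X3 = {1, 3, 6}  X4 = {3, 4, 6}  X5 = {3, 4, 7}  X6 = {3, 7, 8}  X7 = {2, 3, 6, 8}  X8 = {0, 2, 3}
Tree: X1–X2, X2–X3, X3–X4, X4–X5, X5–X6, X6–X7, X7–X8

No — bags containing vertex 6 are not connected in the tree.

A tree decomposition must satisfy three properties: every vertex lies in some bag; for every edge, both endpoints lie together in some bag; and for every vertex, the bags containing it form a connected subtree. Here bags containing vertex 6 are not connected in the tree, so the decomposition is invalid.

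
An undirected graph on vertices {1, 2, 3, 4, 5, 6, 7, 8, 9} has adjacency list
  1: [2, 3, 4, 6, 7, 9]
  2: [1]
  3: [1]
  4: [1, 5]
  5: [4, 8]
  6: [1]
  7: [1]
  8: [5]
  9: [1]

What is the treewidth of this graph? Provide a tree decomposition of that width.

Each bag holds 2 vertices, so the decomposition has width 1, which upper-bounds the treewidth. Any graph with an edge has treewidth ≥ 1, and G has the edge 1–4. Combining the bounds, tw(G) = 1.

Treewidth 1.
One optimal decomposition is:
Bags: B1 = {1, 4}  B2 = {1, 6}  B3 = {1, 9}  B4 = {1, 2}  B5 = {4, 5}  B6 = {5, 8}  B7 = {1, 7}  B8 = {1, 3}
Tree: B1–B2, B2–B3, B1–B4, B1–B5, B5–B6, B1–B7, B7–B8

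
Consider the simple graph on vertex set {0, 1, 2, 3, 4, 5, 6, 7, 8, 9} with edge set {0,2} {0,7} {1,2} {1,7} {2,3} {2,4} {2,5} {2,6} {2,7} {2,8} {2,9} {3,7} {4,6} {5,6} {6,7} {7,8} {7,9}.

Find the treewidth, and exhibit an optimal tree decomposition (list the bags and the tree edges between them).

Treewidth 2.
One optimal decomposition is:
Bags: B1 = {2, 7, 8}  B2 = {2, 7, 9}  B3 = {1, 2, 7}  B4 = {2, 6, 7}  B5 = {2, 5, 6}  B6 = {2, 3, 7}  B7 = {0, 2, 7}  B8 = {2, 4, 6}
Tree: B1–B2, B2–B3, B1–B4, B4–B5, B3–B6, B4–B7, B4–B8

Each bag holds 3 vertices, so the decomposition has width 2, which upper-bounds the treewidth. Conversely, {2, 4, 6} is a clique of size 3, and the vertices of any clique must share a bag in every tree decomposition; so some bag has ≥ 3 vertices and tw(G) ≥ 2. Combining the bounds, tw(G) = 2.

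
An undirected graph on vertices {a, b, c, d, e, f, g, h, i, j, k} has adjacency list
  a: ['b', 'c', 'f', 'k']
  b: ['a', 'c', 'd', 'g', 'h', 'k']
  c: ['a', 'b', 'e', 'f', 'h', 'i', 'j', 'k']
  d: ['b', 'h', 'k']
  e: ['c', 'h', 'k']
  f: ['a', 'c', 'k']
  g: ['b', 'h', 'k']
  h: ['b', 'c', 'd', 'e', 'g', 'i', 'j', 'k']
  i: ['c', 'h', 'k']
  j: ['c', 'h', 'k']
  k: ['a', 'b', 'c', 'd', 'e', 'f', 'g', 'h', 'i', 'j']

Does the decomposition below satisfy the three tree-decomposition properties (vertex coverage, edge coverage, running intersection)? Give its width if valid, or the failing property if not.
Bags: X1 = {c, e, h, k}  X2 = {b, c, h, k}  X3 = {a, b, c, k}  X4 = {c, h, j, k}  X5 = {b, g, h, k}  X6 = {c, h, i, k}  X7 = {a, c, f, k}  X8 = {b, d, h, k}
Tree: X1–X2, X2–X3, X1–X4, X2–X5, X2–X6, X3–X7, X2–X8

Yes; width 3.

Vertex coverage: the bags together contain {a, b, c, d, e, f, g, h, i, j, k}, the full vertex set. Edge coverage: each edge of G has both endpoints in at least one bag. Running intersection: for every vertex, the bags containing it form a connected subtree. All three properties hold, so this is a valid tree decomposition of width max|bag| − 1 = 3, and hence tw(G) ≤ 3.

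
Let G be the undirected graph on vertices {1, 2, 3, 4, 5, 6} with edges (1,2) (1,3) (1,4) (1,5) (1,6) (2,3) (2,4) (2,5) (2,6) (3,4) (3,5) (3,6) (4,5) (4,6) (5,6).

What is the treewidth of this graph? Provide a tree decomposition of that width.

A single bag containing all 6 vertices is trivially a valid decomposition of width 5. For the lower bound, the 6 vertices {1, 2, 3, 4, 5, 6} are pairwise adjacent, and any tree decomposition puts a clique entirely inside one bag — forcing width ≥ 5. Therefore the treewidth is 5.

Treewidth 5.
One optimal decomposition is:
Bags: B1 = {1, 2, 3, 4, 5, 6}
Tree: (single bag)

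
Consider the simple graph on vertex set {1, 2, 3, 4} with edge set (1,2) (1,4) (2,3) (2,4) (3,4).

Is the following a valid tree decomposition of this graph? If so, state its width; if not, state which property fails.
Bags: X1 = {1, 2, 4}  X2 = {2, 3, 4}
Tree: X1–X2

Yes; width 2.

Vertex coverage: the bags together contain {1, 2, 3, 4}, the full vertex set. Edge coverage: each edge of G has both endpoints in at least one bag. Running intersection: for every vertex, the bags containing it form a connected subtree. All three properties hold, so this is a valid tree decomposition of width max|bag| − 1 = 2, and hence tw(G) ≤ 2.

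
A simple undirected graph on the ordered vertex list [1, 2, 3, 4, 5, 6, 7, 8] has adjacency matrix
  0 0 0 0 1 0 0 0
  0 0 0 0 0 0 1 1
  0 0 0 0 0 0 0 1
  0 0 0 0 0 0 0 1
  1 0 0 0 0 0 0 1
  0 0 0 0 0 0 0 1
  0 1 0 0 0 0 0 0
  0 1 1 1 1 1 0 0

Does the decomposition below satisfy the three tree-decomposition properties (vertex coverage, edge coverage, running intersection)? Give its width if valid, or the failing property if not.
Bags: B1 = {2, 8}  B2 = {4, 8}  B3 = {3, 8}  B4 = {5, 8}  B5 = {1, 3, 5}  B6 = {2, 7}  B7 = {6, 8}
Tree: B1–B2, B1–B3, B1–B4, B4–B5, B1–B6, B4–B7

A tree decomposition must satisfy three properties: every vertex lies in some bag; for every edge, both endpoints lie together in some bag; and for every vertex, the bags containing it form a connected subtree. Here bags containing vertex 3 are not connected in the tree, so the decomposition is invalid.

No — bags containing vertex 3 are not connected in the tree.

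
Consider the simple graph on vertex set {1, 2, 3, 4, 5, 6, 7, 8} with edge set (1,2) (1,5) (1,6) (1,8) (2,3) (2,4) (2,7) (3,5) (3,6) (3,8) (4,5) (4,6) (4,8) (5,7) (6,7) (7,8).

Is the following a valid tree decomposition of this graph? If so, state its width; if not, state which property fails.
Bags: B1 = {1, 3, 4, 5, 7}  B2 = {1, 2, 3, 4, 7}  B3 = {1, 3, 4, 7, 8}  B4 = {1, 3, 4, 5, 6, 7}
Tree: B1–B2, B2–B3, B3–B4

A tree decomposition must satisfy three properties: every vertex lies in some bag; for every edge, both endpoints lie together in some bag; and for every vertex, the bags containing it form a connected subtree. Here bags containing vertex 5 are not connected in the tree, so the decomposition is invalid.

No — bags containing vertex 5 are not connected in the tree.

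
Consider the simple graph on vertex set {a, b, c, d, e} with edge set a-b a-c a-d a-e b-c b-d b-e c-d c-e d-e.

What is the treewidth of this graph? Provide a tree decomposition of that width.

A single bag containing all 5 vertices is trivially a valid decomposition of width 4. For the lower bound, the 5 vertices {a, b, c, d, e} are pairwise adjacent, and any tree decomposition puts a clique entirely inside one bag — forcing width ≥ 4. Hence tw(G) = 4 exactly.

Treewidth 4.
One optimal decomposition is:
Bags: B1 = {a, b, c, d, e}
Tree: (single bag)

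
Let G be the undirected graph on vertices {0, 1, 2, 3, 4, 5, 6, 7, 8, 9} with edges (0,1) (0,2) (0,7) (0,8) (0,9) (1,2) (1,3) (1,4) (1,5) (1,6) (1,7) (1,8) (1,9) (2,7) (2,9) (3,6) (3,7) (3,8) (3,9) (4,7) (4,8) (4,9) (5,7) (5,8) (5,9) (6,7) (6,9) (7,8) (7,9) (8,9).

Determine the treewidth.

A width-4 tree decomposition is:
Bags: B1 = {0, 1, 7, 8, 9}  B2 = {1, 4, 7, 8, 9}  B3 = {1, 5, 7, 8, 9}  B4 = {0, 1, 2, 7, 9}  B5 = {1, 3, 7, 8, 9}  B6 = {1, 3, 6, 7, 9}
Tree: B1–B2, B2–B3, B1–B4, B2–B5, B5–B6
The largest bag has 5 vertices, giving width 4; this decomposition certifies tw(G) ≤ 4. For the lower bound, the 5 vertices {0, 1, 7, 8, 9} are pairwise adjacent, and any tree decomposition puts a clique entirely inside one bag — forcing width ≥ 4. Hence tw(G) = 4 exactly.

4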